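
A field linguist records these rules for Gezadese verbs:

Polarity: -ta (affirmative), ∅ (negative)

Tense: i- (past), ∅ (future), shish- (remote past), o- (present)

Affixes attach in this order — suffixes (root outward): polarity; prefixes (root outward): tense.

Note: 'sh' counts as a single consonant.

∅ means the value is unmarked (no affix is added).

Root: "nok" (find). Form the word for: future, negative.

tense = future: zero marking, form stays nok.
polarity = negative: zero marking, form stays nok.

nok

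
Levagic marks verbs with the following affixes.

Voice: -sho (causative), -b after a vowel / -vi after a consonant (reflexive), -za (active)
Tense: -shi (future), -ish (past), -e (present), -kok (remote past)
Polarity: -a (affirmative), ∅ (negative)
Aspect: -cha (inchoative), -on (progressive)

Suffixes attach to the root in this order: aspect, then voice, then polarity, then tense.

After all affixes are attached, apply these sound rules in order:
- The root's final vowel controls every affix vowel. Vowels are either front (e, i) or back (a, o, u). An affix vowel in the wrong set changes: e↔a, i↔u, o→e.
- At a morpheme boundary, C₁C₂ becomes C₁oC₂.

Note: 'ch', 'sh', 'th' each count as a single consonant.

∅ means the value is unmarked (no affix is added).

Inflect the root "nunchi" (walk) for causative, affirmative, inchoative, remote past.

Attach aspect inchoative -cha → nunchicha.
Attach voice causative -sho → nunchichasho.
Attach polarity affirmative -a → nunchichashoa.
Attach tense remote past -kok → nunchichashoakok.
Apply vowel harmony: nunchichashoakok → nunchichesheekek.
Epenthesis: no change.

nunchichesheekek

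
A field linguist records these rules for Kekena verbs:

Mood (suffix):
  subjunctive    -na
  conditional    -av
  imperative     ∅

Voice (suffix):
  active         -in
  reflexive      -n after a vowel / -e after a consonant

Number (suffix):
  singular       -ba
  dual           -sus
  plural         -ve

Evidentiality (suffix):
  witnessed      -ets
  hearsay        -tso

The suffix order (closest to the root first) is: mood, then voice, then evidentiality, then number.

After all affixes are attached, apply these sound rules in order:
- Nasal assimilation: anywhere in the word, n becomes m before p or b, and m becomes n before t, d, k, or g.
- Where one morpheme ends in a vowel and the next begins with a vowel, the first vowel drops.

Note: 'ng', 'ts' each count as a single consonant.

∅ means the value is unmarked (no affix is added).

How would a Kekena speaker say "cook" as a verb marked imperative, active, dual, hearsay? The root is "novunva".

novunvintsosus

mood = imperative: zero marking, form stays novunva.
Attach voice active -in → novunvain.
Attach evidentiality hearsay -tso → novunvaintso.
Attach number dual -sus → novunvaintsosus.
Nasal assimilation: no change.
Apply vowel deletion: novunvaintsosus → novunvintsosus.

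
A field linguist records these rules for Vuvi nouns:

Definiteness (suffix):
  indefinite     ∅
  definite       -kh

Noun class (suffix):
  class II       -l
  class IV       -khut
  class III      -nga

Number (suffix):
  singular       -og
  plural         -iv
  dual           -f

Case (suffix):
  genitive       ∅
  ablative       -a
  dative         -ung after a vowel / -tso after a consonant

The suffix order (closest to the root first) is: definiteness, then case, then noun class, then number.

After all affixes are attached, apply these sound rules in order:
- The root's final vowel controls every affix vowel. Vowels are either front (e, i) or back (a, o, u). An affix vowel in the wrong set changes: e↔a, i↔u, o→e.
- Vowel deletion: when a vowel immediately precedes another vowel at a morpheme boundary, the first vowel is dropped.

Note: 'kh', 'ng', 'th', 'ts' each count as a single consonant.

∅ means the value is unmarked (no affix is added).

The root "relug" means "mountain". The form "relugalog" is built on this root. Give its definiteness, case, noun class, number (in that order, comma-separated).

Segment: relug-a-l-og.
definiteness: ∅ → indefinite.
case: -a → ablative.
noun class: -l → class II.
number: -og → singular.

indefinite, ablative, class II, singular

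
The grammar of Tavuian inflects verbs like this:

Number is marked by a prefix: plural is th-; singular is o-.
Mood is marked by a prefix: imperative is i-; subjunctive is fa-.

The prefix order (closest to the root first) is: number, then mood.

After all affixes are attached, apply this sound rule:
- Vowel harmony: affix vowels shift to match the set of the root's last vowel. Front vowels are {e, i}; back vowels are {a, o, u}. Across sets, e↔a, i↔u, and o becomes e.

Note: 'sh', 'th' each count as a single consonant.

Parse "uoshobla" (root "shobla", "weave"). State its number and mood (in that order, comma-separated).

Segment: i-o-shobla.
number: o- → singular.
mood: i- → imperative.

singular, imperative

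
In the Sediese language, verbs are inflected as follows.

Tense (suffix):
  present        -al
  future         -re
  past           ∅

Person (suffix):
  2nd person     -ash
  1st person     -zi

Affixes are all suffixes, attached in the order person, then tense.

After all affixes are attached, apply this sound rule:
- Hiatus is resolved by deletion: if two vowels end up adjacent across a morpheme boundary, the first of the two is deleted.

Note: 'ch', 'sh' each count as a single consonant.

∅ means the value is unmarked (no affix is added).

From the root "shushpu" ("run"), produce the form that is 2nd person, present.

Attach person 2nd person -ash → shushpuash.
Attach tense present -al → shushpuashal.
Apply vowel deletion: shushpuashal → shushpashal.

shushpashal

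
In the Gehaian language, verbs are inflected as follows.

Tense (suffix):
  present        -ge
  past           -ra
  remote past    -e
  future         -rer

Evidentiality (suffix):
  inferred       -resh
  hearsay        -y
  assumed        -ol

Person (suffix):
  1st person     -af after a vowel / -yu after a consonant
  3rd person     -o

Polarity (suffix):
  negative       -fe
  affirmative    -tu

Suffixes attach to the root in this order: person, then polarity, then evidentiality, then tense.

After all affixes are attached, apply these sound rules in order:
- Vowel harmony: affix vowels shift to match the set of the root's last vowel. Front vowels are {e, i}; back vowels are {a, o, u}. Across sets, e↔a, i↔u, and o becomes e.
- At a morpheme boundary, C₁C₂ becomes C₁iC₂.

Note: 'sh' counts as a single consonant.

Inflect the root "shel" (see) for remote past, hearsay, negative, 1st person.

Attach person 1st person -yu (after consonant 'l') → shelyu.
Attach polarity negative -fe → shelyufe.
Attach evidentiality hearsay -y → shelyufey.
Attach tense remote past -e → shelyufeye.
Apply vowel harmony: shelyufeye → shelyifeye.
Apply epenthesis: shelyifeye → sheliyifeye.

sheliyifeye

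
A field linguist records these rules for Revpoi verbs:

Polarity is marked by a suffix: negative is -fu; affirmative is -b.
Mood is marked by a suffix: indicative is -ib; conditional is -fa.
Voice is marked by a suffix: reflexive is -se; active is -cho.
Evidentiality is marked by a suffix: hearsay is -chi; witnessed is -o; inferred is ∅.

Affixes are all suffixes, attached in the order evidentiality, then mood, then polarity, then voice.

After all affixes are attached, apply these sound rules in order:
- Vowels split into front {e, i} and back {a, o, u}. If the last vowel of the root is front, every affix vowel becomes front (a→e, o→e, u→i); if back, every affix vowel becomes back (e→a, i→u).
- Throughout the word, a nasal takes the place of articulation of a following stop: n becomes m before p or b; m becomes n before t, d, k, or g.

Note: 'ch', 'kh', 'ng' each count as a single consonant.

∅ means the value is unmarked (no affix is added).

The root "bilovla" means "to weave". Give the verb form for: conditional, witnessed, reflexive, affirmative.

Attach evidentiality witnessed -o → bilovlao.
Attach mood conditional -fa → bilovlaofa.
Attach polarity affirmative -b → bilovlaofab.
Attach voice reflexive -se → bilovlaofabse.
Apply vowel harmony: bilovlaofabse → bilovlaofabsa.
Nasal assimilation: no change.

bilovlaofabsa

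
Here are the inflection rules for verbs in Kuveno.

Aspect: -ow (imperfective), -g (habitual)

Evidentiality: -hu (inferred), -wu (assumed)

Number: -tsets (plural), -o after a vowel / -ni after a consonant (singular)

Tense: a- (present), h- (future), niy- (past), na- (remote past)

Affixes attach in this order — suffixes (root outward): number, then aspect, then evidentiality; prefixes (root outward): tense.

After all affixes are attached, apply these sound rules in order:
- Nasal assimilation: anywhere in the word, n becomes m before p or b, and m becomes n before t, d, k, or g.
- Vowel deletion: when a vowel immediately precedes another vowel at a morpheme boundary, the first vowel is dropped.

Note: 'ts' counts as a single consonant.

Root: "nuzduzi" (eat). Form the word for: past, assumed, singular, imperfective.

Attach number singular -o (after vowel 'i') → nuzduzio.
Attach aspect imperfective -ow → nuzduzioow.
Attach evidentiality assumed -wu → nuzduzioowwu.
Attach tense past niy- → niynuzduzioowwu.
Nasal assimilation: no change.
Apply vowel deletion: niynuzduzioowwu → niynuzduzowwu.

niynuzduzowwu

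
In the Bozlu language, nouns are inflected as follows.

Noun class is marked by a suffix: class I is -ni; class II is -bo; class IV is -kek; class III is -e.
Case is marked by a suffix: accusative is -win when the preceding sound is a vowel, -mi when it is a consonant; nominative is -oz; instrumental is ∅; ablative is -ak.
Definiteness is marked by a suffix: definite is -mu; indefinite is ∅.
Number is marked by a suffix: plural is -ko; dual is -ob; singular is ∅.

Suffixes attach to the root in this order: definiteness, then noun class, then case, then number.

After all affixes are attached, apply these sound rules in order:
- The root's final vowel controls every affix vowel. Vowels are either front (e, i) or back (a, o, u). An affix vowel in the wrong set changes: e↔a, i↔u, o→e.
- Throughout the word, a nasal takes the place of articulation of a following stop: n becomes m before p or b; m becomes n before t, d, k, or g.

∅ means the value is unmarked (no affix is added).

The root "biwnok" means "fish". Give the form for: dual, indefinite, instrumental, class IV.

definiteness = indefinite: zero marking, form stays biwnok.
Attach noun class class IV -kek → biwnokkek.
case = instrumental: zero marking, form stays biwnokkek.
Attach number dual -ob → biwnokkekob.
Apply vowel harmony: biwnokkekob → biwnokkakob.
Nasal assimilation: no change.

biwnokkakob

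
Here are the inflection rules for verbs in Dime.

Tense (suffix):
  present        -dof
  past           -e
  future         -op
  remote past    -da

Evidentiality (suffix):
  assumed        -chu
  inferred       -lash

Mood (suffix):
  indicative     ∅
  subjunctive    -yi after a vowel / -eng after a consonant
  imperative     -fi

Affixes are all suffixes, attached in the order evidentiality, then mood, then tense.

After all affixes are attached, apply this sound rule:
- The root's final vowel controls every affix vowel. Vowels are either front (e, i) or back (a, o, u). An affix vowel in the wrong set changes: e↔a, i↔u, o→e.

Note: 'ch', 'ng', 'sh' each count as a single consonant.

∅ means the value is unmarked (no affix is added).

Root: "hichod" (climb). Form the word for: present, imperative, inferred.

hichodlashfudof

Attach evidentiality inferred -lash → hichodlash.
Attach mood imperative -fi → hichodlashfi.
Attach tense present -dof → hichodlashfidof.
Apply vowel harmony: hichodlashfidof → hichodlashfudof.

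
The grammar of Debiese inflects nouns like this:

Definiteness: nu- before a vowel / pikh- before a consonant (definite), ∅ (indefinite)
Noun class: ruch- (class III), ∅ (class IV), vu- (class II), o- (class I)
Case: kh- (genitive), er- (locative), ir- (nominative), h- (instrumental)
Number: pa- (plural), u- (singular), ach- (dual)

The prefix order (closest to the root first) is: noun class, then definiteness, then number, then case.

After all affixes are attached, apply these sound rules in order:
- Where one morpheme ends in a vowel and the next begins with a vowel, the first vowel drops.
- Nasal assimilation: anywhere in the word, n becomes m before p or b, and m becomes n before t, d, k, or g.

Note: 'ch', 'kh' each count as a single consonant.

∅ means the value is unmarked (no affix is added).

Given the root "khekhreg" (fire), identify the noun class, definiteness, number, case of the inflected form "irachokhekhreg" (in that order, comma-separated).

Segment: ir-ach-o-khekhreg.
noun class: o- → class I.
definiteness: ∅ → indefinite.
number: ach- → dual.
case: ir- → nominative.

class I, indefinite, dual, nominative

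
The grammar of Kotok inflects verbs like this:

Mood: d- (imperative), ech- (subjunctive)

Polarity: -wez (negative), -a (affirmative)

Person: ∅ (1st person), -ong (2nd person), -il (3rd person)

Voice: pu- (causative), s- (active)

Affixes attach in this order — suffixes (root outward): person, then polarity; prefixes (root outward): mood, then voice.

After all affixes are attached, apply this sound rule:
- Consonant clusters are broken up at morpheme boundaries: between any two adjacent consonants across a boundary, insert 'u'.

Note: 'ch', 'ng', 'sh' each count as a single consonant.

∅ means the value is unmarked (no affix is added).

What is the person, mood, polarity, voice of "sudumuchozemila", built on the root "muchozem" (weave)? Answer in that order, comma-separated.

Segment: s-d-muchozem-il-a.
person: -il → 3rd person.
mood: d- → imperative.
polarity: -a → affirmative.
voice: s- → active.

3rd person, imperative, affirmative, active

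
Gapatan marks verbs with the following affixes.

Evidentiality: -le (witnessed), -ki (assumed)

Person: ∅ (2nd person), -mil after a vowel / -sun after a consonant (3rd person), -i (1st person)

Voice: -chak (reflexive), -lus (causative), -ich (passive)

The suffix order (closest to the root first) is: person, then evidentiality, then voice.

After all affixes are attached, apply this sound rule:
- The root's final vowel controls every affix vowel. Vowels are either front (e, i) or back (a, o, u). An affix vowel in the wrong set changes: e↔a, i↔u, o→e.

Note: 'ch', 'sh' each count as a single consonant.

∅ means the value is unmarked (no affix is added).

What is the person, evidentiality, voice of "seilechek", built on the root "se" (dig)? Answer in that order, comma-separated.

1st person, witnessed, reflexive

Segment: se-i-le-chak.
person: -i → 1st person.
evidentiality: -le → witnessed.
voice: -chak → reflexive.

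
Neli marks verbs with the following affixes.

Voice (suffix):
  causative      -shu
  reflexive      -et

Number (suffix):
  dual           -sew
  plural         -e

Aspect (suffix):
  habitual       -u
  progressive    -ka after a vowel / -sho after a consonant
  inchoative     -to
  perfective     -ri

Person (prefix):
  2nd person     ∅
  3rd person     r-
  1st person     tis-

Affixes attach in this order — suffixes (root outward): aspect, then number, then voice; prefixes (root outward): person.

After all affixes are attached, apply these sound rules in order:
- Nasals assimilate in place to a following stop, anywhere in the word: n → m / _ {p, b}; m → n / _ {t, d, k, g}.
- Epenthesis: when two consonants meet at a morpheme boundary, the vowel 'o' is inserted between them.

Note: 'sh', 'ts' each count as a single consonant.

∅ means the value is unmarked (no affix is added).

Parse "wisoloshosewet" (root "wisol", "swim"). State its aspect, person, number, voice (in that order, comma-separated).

progressive, 2nd person, dual, reflexive

Segment: wisol-sho-sew-et.
aspect: -ka/sho → progressive.
person: ∅ → 2nd person.
number: -sew → dual.
voice: -et → reflexive.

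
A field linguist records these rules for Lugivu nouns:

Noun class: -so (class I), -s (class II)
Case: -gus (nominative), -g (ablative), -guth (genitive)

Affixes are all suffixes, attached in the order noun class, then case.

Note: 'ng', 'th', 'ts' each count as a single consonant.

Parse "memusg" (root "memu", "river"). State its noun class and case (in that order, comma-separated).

class II, ablative

Segment: memu-s-g.
noun class: -s → class II.
case: -g → ablative.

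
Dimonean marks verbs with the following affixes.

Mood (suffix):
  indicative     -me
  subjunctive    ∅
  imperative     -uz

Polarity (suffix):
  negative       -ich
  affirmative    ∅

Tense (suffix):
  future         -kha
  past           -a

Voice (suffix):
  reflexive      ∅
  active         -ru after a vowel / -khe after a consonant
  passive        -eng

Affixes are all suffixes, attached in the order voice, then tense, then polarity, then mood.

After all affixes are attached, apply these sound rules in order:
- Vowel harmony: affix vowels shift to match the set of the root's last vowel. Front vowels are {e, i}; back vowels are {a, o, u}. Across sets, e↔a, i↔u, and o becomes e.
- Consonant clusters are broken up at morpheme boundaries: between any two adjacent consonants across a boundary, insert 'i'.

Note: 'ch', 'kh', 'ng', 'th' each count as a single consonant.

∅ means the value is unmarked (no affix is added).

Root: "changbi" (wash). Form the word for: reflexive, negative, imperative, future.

changbikheichiz

voice = reflexive: zero marking, form stays changbi.
Attach tense future -kha → changbikha.
Attach polarity negative -ich → changbikhaich.
Attach mood imperative -uz → changbikhaichuz.
Apply vowel harmony: changbikhaichuz → changbikheichiz.
Epenthesis: no change.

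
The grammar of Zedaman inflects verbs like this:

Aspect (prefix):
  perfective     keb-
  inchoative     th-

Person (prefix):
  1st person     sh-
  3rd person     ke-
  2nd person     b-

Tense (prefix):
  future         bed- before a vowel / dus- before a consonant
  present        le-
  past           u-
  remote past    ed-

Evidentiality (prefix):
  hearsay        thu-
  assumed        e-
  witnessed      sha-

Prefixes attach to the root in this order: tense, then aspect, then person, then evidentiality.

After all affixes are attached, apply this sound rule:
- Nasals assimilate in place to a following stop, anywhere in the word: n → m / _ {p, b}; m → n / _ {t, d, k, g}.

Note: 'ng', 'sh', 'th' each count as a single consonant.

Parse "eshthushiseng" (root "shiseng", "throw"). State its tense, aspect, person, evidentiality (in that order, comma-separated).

past, inchoative, 1st person, assumed

Segment: e-sh-th-u-shiseng.
tense: u- → past.
aspect: th- → inchoative.
person: sh- → 1st person.
evidentiality: e- → assumed.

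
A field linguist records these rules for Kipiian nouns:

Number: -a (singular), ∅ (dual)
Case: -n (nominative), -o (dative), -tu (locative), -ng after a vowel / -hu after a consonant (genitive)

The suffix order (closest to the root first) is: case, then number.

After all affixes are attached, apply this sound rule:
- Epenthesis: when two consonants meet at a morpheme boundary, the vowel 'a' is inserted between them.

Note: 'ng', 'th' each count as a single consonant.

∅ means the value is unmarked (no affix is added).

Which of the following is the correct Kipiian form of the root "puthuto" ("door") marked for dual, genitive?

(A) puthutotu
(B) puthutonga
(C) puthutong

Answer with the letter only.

Attach case genitive -ng (after vowel 'o') → puthutong.
number = dual: zero marking, form stays puthutong.
Epenthesis: no change.
So the correct form is puthutong, option (C).
(B) puthutonga is wrong: it uses singular instead of dual for number.
(A) puthutotu is wrong: it uses locative instead of genitive for case.

C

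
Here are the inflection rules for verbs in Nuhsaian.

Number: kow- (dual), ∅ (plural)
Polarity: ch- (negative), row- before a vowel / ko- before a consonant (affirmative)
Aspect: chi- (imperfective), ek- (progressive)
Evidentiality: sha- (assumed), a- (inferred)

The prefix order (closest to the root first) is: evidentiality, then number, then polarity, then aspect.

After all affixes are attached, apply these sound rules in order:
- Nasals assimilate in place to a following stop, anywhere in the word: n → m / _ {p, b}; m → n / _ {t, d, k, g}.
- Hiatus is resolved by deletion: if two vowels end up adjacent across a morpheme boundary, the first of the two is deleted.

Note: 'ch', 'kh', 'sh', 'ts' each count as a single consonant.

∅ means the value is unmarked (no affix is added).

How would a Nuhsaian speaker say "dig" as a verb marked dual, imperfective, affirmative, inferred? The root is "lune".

chikokowalune

Attach evidentiality inferred a- → alune.
Attach number dual kow- → kowalune.
Attach polarity affirmative ko- (before consonant 'k') → kokowalune.
Attach aspect imperfective chi- → chikokowalune.
Nasal assimilation: no change.
Vowel deletion: no change.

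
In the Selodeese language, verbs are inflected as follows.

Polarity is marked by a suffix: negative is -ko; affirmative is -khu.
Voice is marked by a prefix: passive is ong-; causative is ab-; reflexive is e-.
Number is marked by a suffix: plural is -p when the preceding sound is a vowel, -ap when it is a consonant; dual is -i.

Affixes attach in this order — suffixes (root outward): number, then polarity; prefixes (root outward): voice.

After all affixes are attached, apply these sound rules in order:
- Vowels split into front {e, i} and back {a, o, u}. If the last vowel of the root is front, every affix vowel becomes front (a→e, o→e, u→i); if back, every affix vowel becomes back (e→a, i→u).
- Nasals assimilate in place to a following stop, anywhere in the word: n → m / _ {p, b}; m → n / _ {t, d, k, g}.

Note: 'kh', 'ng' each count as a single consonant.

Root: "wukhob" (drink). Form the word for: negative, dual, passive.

ongwukhobuko

Attach voice passive ong- → ongwukhob.
Attach number dual -i → ongwukhobi.
Attach polarity negative -ko → ongwukhobiko.
Apply vowel harmony: ongwukhobiko → ongwukhobuko.
Nasal assimilation: no change.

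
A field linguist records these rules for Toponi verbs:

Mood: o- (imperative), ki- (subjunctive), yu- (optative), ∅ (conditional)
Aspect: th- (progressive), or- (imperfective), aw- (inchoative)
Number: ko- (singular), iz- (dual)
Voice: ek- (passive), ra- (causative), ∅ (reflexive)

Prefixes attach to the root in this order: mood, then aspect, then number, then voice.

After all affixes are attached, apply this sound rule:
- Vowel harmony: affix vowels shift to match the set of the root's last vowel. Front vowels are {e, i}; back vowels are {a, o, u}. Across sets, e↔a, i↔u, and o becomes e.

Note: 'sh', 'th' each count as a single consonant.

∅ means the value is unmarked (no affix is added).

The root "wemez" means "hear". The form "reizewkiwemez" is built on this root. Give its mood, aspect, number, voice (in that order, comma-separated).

subjunctive, inchoative, dual, causative

Segment: ra-iz-aw-ki-wemez.
mood: ki- → subjunctive.
aspect: aw- → inchoative.
number: iz- → dual.
voice: ra- → causative.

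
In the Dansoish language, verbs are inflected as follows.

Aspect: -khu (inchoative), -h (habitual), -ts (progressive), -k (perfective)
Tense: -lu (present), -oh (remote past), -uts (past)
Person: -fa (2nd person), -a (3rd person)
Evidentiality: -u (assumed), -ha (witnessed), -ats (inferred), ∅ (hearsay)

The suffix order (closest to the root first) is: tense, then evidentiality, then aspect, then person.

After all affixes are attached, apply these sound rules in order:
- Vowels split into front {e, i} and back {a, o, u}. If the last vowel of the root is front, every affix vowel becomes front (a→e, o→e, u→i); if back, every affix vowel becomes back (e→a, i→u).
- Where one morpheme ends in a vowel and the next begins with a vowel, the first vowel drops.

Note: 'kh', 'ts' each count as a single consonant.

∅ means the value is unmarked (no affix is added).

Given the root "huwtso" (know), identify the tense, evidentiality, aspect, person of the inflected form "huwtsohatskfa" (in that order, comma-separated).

Segment: huwtso-oh-ats-k-fa.
tense: -oh → remote past.
evidentiality: -ats → inferred.
aspect: -k → perfective.
person: -fa → 2nd person.

remote past, inferred, perfective, 2nd person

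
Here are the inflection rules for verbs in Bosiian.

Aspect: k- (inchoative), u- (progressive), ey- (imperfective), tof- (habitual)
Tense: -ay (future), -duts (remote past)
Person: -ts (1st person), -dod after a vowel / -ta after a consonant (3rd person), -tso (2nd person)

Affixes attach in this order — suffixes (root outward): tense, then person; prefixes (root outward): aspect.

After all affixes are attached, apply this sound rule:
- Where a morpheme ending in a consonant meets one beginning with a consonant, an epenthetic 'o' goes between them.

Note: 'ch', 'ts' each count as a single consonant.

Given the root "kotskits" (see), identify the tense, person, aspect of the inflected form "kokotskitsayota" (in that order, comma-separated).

future, 3rd person, inchoative

Segment: k-kotskits-ay-ta.
tense: -ay → future.
person: -dod/ta → 3rd person.
aspect: k- → inchoative.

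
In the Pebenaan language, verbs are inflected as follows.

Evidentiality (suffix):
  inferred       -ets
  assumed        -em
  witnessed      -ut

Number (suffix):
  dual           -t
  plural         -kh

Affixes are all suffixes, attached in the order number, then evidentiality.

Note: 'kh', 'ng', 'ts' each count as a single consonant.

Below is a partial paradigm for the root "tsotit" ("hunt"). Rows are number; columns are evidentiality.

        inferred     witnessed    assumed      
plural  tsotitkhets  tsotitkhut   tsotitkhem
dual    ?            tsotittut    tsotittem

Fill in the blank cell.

Attach number dual -t → tsotitt.
Attach evidentiality inferred -ets → tsotittets.

tsotittets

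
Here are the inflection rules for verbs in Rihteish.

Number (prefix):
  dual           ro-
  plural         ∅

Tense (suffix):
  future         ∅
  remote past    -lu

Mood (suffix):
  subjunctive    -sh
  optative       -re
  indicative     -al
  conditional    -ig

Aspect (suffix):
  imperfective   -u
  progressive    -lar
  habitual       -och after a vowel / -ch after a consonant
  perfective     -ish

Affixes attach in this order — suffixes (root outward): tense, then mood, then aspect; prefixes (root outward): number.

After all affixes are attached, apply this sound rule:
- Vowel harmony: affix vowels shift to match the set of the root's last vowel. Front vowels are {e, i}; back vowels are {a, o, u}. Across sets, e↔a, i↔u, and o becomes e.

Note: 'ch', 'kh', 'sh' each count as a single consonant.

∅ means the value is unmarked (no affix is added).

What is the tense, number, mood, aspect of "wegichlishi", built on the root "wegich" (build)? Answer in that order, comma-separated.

Segment: wegich-lu-sh-u.
tense: -lu → remote past.
number: ∅ → plural.
mood: -sh → subjunctive.
aspect: -u → imperfective.

remote past, plural, subjunctive, imperfective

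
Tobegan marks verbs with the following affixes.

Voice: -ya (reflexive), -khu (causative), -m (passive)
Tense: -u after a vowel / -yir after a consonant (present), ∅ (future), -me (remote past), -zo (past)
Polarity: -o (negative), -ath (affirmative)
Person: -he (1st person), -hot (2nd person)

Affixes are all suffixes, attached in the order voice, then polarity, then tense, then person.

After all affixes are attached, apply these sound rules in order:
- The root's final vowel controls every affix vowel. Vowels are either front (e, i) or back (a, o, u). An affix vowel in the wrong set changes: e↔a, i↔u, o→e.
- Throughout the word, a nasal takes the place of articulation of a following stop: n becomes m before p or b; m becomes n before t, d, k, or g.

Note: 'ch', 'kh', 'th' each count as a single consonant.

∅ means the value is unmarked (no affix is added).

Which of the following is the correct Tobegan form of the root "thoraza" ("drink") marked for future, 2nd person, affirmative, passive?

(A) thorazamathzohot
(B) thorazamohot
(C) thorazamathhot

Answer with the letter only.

Attach voice passive -m → thorazam.
Attach polarity affirmative -ath → thorazamath.
tense = future: zero marking, form stays thorazamath.
Attach person 2nd person -hot → thorazamathhot.
Vowel harmony: no change.
Nasal assimilation: no change.
So the correct form is thorazamathhot, option (C).
(A) thorazamathzohot is wrong: it uses past instead of future for tense.
(B) thorazamohot is wrong: it uses negative instead of affirmative for polarity.

C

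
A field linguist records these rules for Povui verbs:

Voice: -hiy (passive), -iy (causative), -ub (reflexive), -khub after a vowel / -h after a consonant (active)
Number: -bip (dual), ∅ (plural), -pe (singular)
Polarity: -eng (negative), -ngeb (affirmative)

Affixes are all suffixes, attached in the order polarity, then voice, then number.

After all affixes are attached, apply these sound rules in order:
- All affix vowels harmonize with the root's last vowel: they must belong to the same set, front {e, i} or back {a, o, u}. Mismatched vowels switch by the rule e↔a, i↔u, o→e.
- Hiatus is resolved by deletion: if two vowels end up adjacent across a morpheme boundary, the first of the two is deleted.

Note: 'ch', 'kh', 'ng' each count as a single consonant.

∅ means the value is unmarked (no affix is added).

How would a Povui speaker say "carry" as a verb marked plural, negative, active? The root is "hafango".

Attach polarity negative -eng → hafangoeng.
Attach voice active -h (after consonant 'ng') → hafangoengh.
number = plural: zero marking, form stays hafangoengh.
Apply vowel harmony: hafangoengh → hafangoangh.
Apply vowel deletion: hafangoangh → hafangangh.

hafangangh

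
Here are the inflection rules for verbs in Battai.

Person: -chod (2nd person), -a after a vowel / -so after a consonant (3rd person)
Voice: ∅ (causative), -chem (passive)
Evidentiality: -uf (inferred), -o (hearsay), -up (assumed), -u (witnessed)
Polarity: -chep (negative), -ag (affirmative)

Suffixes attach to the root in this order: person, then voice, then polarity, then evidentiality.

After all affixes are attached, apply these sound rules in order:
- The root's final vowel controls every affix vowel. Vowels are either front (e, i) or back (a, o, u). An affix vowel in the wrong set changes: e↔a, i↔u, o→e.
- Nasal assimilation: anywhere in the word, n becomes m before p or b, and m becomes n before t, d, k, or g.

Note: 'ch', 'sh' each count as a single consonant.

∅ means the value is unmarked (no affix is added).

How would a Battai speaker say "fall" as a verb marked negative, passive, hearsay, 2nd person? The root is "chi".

Attach person 2nd person -chod → chichod.
Attach voice passive -chem → chichodchem.
Attach polarity negative -chep → chichodchemchep.
Attach evidentiality hearsay -o → chichodchemchepo.
Apply vowel harmony: chichodchemchepo → chichedchemchepe.
Nasal assimilation: no change.

chichedchemchepe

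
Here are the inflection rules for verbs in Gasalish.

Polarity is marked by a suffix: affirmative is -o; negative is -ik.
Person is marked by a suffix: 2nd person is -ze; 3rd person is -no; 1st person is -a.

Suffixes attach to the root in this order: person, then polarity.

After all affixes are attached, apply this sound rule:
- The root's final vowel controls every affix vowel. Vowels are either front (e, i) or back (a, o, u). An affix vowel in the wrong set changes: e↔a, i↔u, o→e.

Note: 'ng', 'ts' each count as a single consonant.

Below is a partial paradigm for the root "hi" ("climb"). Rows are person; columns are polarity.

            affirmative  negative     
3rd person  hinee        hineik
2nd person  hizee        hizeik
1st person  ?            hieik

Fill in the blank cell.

hiee

Attach person 1st person -a → hia.
Attach polarity affirmative -o → hiao.
Apply vowel harmony: hiao → hiee.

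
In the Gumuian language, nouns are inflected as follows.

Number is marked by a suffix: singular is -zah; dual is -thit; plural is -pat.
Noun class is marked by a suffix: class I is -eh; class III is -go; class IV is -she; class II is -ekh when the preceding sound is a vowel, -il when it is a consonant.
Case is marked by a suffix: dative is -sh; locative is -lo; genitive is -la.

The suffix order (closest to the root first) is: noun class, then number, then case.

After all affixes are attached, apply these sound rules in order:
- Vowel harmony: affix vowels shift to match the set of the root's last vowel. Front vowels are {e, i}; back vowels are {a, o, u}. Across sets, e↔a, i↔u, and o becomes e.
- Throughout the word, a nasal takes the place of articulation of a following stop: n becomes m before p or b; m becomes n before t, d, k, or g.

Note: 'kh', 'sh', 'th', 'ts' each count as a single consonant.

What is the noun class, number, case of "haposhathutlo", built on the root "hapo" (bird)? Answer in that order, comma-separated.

Segment: hapo-she-thit-lo.
noun class: -she → class IV.
number: -thit → dual.
case: -lo → locative.

class IV, dual, locative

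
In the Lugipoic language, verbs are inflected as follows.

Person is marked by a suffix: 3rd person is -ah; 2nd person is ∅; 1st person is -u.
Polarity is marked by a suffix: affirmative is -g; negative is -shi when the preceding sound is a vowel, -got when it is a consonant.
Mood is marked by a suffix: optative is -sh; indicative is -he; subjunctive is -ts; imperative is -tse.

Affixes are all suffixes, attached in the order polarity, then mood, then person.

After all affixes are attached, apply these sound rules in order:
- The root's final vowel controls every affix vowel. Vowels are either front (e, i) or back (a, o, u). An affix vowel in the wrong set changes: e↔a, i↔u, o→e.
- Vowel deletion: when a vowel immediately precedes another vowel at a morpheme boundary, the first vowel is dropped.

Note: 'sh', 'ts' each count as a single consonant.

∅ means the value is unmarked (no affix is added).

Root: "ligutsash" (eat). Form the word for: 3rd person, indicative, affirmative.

Attach polarity affirmative -g → ligutsashg.
Attach mood indicative -he → ligutsashghe.
Attach person 3rd person -ah → ligutsashgheah.
Apply vowel harmony: ligutsashgheah → ligutsashghaah.
Apply vowel deletion: ligutsashghaah → ligutsashghah.

ligutsashghah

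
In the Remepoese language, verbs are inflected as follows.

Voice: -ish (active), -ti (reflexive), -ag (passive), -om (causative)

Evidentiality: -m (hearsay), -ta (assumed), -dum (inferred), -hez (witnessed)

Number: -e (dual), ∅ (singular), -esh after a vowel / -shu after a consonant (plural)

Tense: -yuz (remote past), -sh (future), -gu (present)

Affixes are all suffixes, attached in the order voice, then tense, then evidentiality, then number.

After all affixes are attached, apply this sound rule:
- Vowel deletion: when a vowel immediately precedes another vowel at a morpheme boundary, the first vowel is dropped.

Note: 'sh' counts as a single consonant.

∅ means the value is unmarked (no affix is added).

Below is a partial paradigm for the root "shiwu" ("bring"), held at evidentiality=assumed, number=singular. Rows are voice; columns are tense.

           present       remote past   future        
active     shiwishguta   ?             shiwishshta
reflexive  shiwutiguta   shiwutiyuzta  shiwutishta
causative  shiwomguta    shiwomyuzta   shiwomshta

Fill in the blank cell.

Attach voice active -ish → shiwuish.
Attach tense remote past -yuz → shiwuishyuz.
Attach evidentiality assumed -ta → shiwuishyuzta.
number = singular: zero marking, form stays shiwuishyuzta.
Apply vowel deletion: shiwuishyuzta → shiwishyuzta.

shiwishyuzta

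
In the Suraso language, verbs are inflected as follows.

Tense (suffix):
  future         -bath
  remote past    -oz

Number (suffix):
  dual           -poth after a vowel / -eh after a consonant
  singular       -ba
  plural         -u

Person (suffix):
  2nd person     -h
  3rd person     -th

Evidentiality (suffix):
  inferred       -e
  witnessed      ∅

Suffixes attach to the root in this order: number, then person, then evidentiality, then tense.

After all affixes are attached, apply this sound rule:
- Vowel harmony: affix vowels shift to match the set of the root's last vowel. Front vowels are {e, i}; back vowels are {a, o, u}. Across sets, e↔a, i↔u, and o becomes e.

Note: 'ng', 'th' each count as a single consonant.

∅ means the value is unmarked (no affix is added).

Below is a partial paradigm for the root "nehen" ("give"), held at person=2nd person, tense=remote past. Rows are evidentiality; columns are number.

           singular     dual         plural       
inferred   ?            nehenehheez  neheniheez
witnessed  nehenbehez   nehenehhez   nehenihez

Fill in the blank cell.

Attach number singular -ba → nehenba.
Attach person 2nd person -h → nehenbah.
Attach evidentiality inferred -e → nehenbahe.
Attach tense remote past -oz → nehenbaheoz.
Apply vowel harmony: nehenbaheoz → nehenbeheez.

nehenbeheez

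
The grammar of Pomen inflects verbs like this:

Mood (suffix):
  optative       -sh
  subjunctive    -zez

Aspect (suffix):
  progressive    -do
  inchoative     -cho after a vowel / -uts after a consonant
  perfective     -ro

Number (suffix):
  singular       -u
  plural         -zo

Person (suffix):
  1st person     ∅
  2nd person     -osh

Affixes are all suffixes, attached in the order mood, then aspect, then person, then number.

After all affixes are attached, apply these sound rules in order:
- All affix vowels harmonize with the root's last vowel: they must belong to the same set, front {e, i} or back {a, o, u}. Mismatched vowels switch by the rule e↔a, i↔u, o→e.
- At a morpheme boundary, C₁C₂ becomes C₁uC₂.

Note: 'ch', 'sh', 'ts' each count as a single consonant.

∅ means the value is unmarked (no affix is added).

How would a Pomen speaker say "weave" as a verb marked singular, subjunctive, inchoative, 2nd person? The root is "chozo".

Attach mood subjunctive -zez → chozozez.
Attach aspect inchoative -uts (after consonant 'z') → chozozezuts.
Attach person 2nd person -osh → chozozezutsosh.
Attach number singular -u → chozozezutsoshu.
Apply vowel harmony: chozozezutsoshu → chozozazutsoshu.
Epenthesis: no change.

chozozazutsoshu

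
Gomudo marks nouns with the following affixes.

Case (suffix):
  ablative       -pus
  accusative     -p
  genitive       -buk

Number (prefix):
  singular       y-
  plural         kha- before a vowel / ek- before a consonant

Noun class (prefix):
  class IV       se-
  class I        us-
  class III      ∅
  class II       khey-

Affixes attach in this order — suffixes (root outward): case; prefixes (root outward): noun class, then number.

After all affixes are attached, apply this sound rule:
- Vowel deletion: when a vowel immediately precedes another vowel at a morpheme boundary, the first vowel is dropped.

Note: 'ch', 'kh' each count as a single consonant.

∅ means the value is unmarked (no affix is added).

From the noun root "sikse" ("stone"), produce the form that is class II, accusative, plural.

Attach noun class class II khey- → kheysikse.
Attach case accusative -p → kheysiksep.
Attach number plural ek- (before consonant 'kh') → ekkheysiksep.
Vowel deletion: no change.

ekkheysiksep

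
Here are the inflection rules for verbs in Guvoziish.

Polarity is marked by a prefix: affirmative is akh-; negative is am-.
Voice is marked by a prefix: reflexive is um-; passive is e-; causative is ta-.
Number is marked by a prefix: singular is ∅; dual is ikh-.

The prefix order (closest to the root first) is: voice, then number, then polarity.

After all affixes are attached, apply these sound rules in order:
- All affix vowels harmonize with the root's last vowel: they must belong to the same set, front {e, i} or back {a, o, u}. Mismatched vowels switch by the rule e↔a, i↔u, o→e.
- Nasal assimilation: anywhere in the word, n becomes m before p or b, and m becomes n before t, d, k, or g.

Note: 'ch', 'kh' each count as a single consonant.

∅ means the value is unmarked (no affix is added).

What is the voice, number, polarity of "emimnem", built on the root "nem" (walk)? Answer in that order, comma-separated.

reflexive, singular, negative

Segment: am-um-nem.
voice: um- → reflexive.
number: ∅ → singular.
polarity: am- → negative.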